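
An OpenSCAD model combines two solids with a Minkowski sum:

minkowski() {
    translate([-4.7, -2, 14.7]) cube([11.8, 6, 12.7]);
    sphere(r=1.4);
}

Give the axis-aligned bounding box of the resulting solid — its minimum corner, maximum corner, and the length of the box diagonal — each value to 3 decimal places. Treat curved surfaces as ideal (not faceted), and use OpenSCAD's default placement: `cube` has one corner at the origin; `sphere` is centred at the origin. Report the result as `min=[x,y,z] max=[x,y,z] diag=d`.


min=[-6.100,-3.400,13.300] max=[8.500,5.400,28.800] diag=23.040

A = translate([-4.7, -2, 14.7]) cube([11.8, 6, 12.7]) → bbox [-4.7,-2,14.7] .. [7.1,4,27.4]
B = sphere(r=1.4) → bbox [-1.4,-1.4,-1.4] .. [1.4,1.4,1.4]
lo = A.lo+B.lo = [-4.7-1.4, -2-1.4, 14.7-1.4] = [-6.100,-3.400,13.300]
hi = A.hi+B.hi = [7.1+1.4, 4+1.4, 27.4+1.4] = [8.500,5.400,28.800]
diag = √(14.6²+8.8²+15.5²) = √530.85 = 23.040


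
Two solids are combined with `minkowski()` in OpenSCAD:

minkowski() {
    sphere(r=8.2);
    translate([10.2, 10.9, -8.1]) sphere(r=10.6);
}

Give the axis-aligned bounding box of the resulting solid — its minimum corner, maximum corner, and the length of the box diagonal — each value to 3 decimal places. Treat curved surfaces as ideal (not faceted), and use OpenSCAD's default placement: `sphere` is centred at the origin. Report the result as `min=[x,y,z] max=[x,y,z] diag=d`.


A = translate([10.2, 10.9, -8.1]) sphere(r=10.6) → bbox [-0.4,0.3,-18.7] .. [20.8,21.5,2.5]
B = sphere(r=8.2) → bbox [-8.2,-8.2,-8.2] .. [8.2,8.2,8.2]
lo = A.lo+B.lo = [-0.4-8.2, 0.3-8.2, -18.7-8.2] = [-8.600,-7.900,-26.900]
hi = A.hi+B.hi = [20.8+8.2, 21.5+8.2, 2.5+8.2] = [29.000,29.700,10.700]
diag = √(37.6²+37.6²+37.6²) = √4241.28 = 65.125

min=[-8.600,-7.900,-26.900] max=[29.000,29.700,10.700] diag=65.125


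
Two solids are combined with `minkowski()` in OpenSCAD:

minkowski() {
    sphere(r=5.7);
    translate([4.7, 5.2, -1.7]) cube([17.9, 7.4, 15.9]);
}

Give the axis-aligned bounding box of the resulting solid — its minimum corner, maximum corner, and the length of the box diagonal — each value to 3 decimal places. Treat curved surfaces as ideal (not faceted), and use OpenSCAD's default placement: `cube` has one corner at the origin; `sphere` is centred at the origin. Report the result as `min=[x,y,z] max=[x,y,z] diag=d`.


min=[-1.000,-0.500,-7.400] max=[28.300,18.300,19.900] diag=44.240

A = translate([4.7, 5.2, -1.7]) cube([17.9, 7.4, 15.9]) → bbox [4.7,5.2,-1.7] .. [22.6,12.6,14.2]
B = sphere(r=5.7) → bbox [-5.7,-5.7,-5.7] .. [5.7,5.7,5.7]
lo = A.lo+B.lo = [4.7-5.7, 5.2-5.7, -1.7-5.7] = [-1.000,-0.500,-7.400]
hi = A.hi+B.hi = [22.6+5.7, 12.6+5.7, 14.2+5.7] = [28.300,18.300,19.900]
diag = √(29.3²+18.8²+27.3²) = √1957.22 = 44.240


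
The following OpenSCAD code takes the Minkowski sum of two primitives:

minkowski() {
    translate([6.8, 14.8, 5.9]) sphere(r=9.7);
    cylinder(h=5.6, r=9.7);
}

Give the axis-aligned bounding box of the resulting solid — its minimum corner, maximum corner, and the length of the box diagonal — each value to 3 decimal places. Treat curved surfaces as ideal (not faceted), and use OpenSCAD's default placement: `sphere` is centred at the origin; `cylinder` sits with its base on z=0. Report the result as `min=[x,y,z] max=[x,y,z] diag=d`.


min=[-12.600,-4.600,-3.800] max=[26.200,34.200,21.200] diag=60.298

A = translate([6.8, 14.8, 5.9]) sphere(r=9.7) → bbox [-2.9,5.1,-3.8] .. [16.5,24.5,15.6]
B = cylinder(h=5.6, r=9.7) → bbox [-9.7,-9.7,0] .. [9.7,9.7,5.6]
lo = A.lo+B.lo = [-2.9-9.7, 5.1-9.7, -3.8+0] = [-12.600,-4.600,-3.800]
hi = A.hi+B.hi = [16.5+9.7, 24.5+9.7, 15.6+5.6] = [26.200,34.200,21.200]
diag = √(38.8²+38.8²+25²) = √3635.88 = 60.298


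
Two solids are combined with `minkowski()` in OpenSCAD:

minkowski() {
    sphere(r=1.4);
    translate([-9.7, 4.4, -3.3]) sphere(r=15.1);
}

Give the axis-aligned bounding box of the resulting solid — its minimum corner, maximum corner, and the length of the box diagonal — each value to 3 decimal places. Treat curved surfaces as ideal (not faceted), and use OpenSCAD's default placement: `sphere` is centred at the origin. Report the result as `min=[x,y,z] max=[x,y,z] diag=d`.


A = translate([-9.7, 4.4, -3.3]) sphere(r=15.1) → bbox [-24.8,-10.7,-18.4] .. [5.4,19.5,11.8]
B = sphere(r=1.4) → bbox [-1.4,-1.4,-1.4] .. [1.4,1.4,1.4]
lo = A.lo+B.lo = [-24.8-1.4, -10.7-1.4, -18.4-1.4] = [-26.200,-12.100,-19.800]
hi = A.hi+B.hi = [5.4+1.4, 19.5+1.4, 11.8+1.4] = [6.800,20.900,13.200]
diag = √(33²+33²+33²) = √3267 = 57.158

min=[-26.200,-12.100,-19.800] max=[6.800,20.900,13.200] diag=57.158


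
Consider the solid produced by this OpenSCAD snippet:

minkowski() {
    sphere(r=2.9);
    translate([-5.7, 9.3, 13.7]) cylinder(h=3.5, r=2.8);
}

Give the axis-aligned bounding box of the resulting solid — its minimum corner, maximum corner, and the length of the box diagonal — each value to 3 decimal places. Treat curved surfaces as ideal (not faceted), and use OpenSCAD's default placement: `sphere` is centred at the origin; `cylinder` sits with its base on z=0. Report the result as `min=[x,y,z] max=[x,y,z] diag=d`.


A = translate([-5.7, 9.3, 13.7]) cylinder(h=3.5, r=2.8) → bbox [-8.5,6.5,13.7] .. [-2.9,12.1,17.2]
B = sphere(r=2.9) → bbox [-2.9,-2.9,-2.9] .. [2.9,2.9,2.9]
lo = A.lo+B.lo = [-8.5-2.9, 6.5-2.9, 13.7-2.9] = [-11.400,3.600,10.800]
hi = A.hi+B.hi = [-2.9+2.9, 12.1+2.9, 17.2+2.9] = [0.000,15.000,20.100]
diag = √(11.4²+11.4²+9.3²) = √346.41 = 18.612

min=[-11.400,3.600,10.800] max=[0.000,15.000,20.100] diag=18.612


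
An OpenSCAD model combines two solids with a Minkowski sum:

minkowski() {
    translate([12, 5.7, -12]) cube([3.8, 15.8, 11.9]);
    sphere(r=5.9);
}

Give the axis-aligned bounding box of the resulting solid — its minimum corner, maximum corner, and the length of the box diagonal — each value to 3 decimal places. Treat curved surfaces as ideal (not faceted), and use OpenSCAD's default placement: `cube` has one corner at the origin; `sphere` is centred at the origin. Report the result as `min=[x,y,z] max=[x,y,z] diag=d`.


min=[6.100,-0.200,-17.900] max=[21.700,27.400,5.800] diag=39.583

A = translate([12, 5.7, -12]) cube([3.8, 15.8, 11.9]) → bbox [12,5.7,-12] .. [15.8,21.5,-0.1]
B = sphere(r=5.9) → bbox [-5.9,-5.9,-5.9] .. [5.9,5.9,5.9]
lo = A.lo+B.lo = [12-5.9, 5.7-5.9, -12-5.9] = [6.100,-0.200,-17.900]
hi = A.hi+B.hi = [15.8+5.9, 21.5+5.9, -0.1+5.9] = [21.700,27.400,5.800]
diag = √(15.6²+27.6²+23.7²) = √1566.81 = 39.583


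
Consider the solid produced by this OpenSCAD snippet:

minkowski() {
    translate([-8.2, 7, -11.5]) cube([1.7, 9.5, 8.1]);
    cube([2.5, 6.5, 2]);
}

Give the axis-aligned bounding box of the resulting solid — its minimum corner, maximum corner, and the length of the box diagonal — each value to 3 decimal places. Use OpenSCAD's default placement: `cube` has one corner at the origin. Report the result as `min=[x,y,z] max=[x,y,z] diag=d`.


min=[-8.200,7.000,-11.500] max=[-4.000,23.000,-1.400] diag=19.382

A = translate([-8.2, 7, -11.5]) cube([1.7, 9.5, 8.1]) → bbox [-8.2,7,-11.5] .. [-6.5,16.5,-3.4]
B = cube([2.5, 6.5, 2]) → bbox [0,0,0] .. [2.5,6.5,2]
lo = A.lo+B.lo = [-8.2+0, 7+0, -11.5+0] = [-8.200,7.000,-11.500]
hi = A.hi+B.hi = [-6.5+2.5, 16.5+6.5, -3.4+2] = [-4.000,23.000,-1.400]
diag = √(4.2²+16²+10.1²) = √375.65 = 19.382


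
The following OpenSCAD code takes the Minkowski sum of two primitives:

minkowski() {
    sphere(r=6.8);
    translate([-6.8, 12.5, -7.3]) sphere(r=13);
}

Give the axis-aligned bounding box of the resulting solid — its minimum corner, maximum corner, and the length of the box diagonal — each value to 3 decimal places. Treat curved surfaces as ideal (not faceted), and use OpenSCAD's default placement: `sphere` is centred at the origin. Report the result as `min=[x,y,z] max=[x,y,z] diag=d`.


A = translate([-6.8, 12.5, -7.3]) sphere(r=13) → bbox [-19.8,-0.5,-20.3] .. [6.2,25.5,5.7]
B = sphere(r=6.8) → bbox [-6.8,-6.8,-6.8] .. [6.8,6.8,6.8]
lo = A.lo+B.lo = [-19.8-6.8, -0.5-6.8, -20.3-6.8] = [-26.600,-7.300,-27.100]
hi = A.hi+B.hi = [6.2+6.8, 25.5+6.8, 5.7+6.8] = [13.000,32.300,12.500]
diag = √(39.6²+39.6²+39.6²) = √4704.48 = 68.589

min=[-26.600,-7.300,-27.100] max=[13.000,32.300,12.500] diag=68.589


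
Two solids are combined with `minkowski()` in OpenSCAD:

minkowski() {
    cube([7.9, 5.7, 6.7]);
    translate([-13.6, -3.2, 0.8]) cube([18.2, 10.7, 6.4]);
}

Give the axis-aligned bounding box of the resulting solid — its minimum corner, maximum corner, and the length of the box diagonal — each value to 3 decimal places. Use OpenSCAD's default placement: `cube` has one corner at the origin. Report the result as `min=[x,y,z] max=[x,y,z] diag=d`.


min=[-13.600,-3.200,0.800] max=[12.500,13.200,13.900] diag=33.493

A = translate([-13.6, -3.2, 0.8]) cube([18.2, 10.7, 6.4]) → bbox [-13.6,-3.2,0.8] .. [4.6,7.5,7.2]
B = cube([7.9, 5.7, 6.7]) → bbox [0,0,0] .. [7.9,5.7,6.7]
lo = A.lo+B.lo = [-13.6+0, -3.2+0, 0.8+0] = [-13.600,-3.200,0.800]
hi = A.hi+B.hi = [4.6+7.9, 7.5+5.7, 7.2+6.7] = [12.500,13.200,13.900]
diag = √(26.1²+16.4²+13.1²) = √1121.78 = 33.493


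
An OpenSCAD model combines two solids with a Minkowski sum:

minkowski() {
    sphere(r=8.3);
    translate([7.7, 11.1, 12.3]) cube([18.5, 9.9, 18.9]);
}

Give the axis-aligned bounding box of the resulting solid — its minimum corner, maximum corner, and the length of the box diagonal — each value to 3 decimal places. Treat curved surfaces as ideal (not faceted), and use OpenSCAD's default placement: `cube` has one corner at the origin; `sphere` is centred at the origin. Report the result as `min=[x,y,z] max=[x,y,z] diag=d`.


A = translate([7.7, 11.1, 12.3]) cube([18.5, 9.9, 18.9]) → bbox [7.7,11.1,12.3] .. [26.2,21,31.2]
B = sphere(r=8.3) → bbox [-8.3,-8.3,-8.3] .. [8.3,8.3,8.3]
lo = A.lo+B.lo = [7.7-8.3, 11.1-8.3, 12.3-8.3] = [-0.600,2.800,4.000]
hi = A.hi+B.hi = [26.2+8.3, 21+8.3, 31.2+8.3] = [34.500,29.300,39.500]
diag = √(35.1²+26.5²+35.5²) = √3194.51 = 56.520

min=[-0.600,2.800,4.000] max=[34.500,29.300,39.500] diag=56.520


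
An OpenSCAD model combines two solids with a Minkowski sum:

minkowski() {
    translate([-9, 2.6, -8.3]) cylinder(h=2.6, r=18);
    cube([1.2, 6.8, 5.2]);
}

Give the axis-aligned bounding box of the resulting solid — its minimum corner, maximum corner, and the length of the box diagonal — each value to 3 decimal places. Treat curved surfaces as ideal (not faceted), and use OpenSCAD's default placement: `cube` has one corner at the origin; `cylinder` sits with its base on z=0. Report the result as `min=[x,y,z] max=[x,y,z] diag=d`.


A = translate([-9, 2.6, -8.3]) cylinder(h=2.6, r=18) → bbox [-27,-15.4,-8.3] .. [9,20.6,-5.7]
B = cube([1.2, 6.8, 5.2]) → bbox [0,0,0] .. [1.2,6.8,5.2]
lo = A.lo+B.lo = [-27+0, -15.4+0, -8.3+0] = [-27.000,-15.400,-8.300]
hi = A.hi+B.hi = [9+1.2, 20.6+6.8, -5.7+5.2] = [10.200,27.400,-0.500]
diag = √(37.2²+42.8²+7.8²) = √3276.52 = 57.241

min=[-27.000,-15.400,-8.300] max=[10.200,27.400,-0.500] diag=57.241


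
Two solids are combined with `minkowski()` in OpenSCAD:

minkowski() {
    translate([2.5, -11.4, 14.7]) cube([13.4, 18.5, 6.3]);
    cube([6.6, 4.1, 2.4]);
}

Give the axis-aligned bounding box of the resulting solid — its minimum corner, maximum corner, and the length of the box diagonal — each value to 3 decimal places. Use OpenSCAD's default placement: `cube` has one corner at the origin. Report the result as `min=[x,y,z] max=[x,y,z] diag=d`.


A = translate([2.5, -11.4, 14.7]) cube([13.4, 18.5, 6.3]) → bbox [2.5,-11.4,14.7] .. [15.9,7.1,21]
B = cube([6.6, 4.1, 2.4]) → bbox [0,0,0] .. [6.6,4.1,2.4]
lo = A.lo+B.lo = [2.5+0, -11.4+0, 14.7+0] = [2.500,-11.400,14.700]
hi = A.hi+B.hi = [15.9+6.6, 7.1+4.1, 21+2.4] = [22.500,11.200,23.400]
diag = √(20²+22.6²+8.7²) = √986.45 = 31.408

min=[2.500,-11.400,14.700] max=[22.500,11.200,23.400] diag=31.408


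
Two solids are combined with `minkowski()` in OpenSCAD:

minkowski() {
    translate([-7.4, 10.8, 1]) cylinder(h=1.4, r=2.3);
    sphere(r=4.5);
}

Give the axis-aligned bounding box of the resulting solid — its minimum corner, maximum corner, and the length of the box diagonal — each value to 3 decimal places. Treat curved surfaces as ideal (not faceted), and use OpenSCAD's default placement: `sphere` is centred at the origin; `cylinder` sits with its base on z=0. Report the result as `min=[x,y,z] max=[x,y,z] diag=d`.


min=[-14.200,4.000,-3.500] max=[-0.600,17.600,6.900] diag=21.865

A = translate([-7.4, 10.8, 1]) cylinder(h=1.4, r=2.3) → bbox [-9.7,8.5,1] .. [-5.1,13.1,2.4]
B = sphere(r=4.5) → bbox [-4.5,-4.5,-4.5] .. [4.5,4.5,4.5]
lo = A.lo+B.lo = [-9.7-4.5, 8.5-4.5, 1-4.5] = [-14.200,4.000,-3.500]
hi = A.hi+B.hi = [-5.1+4.5, 13.1+4.5, 2.4+4.5] = [-0.600,17.600,6.900]
diag = √(13.6²+13.6²+10.4²) = √478.08 = 21.865


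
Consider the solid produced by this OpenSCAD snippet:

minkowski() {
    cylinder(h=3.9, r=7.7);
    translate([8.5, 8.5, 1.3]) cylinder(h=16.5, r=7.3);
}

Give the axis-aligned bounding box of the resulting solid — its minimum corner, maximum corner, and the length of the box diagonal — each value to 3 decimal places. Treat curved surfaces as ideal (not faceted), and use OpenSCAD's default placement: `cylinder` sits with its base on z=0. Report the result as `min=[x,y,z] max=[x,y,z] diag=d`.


A = translate([8.5, 8.5, 1.3]) cylinder(h=16.5, r=7.3) → bbox [1.2,1.2,1.3] .. [15.8,15.8,17.8]
B = cylinder(h=3.9, r=7.7) → bbox [-7.7,-7.7,0] .. [7.7,7.7,3.9]
lo = A.lo+B.lo = [1.2-7.7, 1.2-7.7, 1.3+0] = [-6.500,-6.500,1.300]
hi = A.hi+B.hi = [15.8+7.7, 15.8+7.7, 17.8+3.9] = [23.500,23.500,21.700]
diag = √(30²+30²+20.4²) = √2216.16 = 47.076

min=[-6.500,-6.500,1.300] max=[23.500,23.500,21.700] diag=47.076


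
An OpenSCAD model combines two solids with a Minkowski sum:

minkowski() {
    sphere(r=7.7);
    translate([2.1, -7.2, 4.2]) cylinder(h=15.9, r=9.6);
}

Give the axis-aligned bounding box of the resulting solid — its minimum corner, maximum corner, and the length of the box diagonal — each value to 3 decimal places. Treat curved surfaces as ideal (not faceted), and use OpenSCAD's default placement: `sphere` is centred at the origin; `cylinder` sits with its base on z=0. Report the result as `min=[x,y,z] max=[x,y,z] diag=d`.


min=[-15.200,-24.500,-3.500] max=[19.400,10.100,27.800] diag=58.086

A = translate([2.1, -7.2, 4.2]) cylinder(h=15.9, r=9.6) → bbox [-7.5,-16.8,4.2] .. [11.7,2.4,20.1]
B = sphere(r=7.7) → bbox [-7.7,-7.7,-7.7] .. [7.7,7.7,7.7]
lo = A.lo+B.lo = [-7.5-7.7, -16.8-7.7, 4.2-7.7] = [-15.200,-24.500,-3.500]
hi = A.hi+B.hi = [11.7+7.7, 2.4+7.7, 20.1+7.7] = [19.400,10.100,27.800]
diag = √(34.6²+34.6²+31.3²) = √3374.01 = 58.086


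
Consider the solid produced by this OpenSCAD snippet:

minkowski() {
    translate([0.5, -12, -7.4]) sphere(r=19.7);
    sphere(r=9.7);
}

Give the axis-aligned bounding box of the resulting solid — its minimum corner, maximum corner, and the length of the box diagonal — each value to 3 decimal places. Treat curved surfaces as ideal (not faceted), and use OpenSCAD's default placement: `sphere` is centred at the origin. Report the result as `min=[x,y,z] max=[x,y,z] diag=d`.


min=[-28.900,-41.400,-36.800] max=[29.900,17.400,22.000] diag=101.845

A = translate([0.5, -12, -7.4]) sphere(r=19.7) → bbox [-19.2,-31.7,-27.1] .. [20.2,7.7,12.3]
B = sphere(r=9.7) → bbox [-9.7,-9.7,-9.7] .. [9.7,9.7,9.7]
lo = A.lo+B.lo = [-19.2-9.7, -31.7-9.7, -27.1-9.7] = [-28.900,-41.400,-36.800]
hi = A.hi+B.hi = [20.2+9.7, 7.7+9.7, 12.3+9.7] = [29.900,17.400,22.000]
diag = √(58.8²+58.8²+58.8²) = √10372.3 = 101.845


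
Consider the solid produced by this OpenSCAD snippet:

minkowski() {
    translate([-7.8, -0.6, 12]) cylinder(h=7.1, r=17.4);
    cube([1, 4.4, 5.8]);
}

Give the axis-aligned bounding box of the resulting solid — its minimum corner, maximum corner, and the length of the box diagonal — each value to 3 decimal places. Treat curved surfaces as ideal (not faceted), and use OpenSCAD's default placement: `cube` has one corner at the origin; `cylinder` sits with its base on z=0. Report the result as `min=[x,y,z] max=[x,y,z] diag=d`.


A = translate([-7.8, -0.6, 12]) cylinder(h=7.1, r=17.4) → bbox [-25.2,-18,12] .. [9.6,16.8,19.1]
B = cube([1, 4.4, 5.8]) → bbox [0,0,0] .. [1,4.4,5.8]
lo = A.lo+B.lo = [-25.2+0, -18+0, 12+0] = [-25.200,-18.000,12.000]
hi = A.hi+B.hi = [9.6+1, 16.8+4.4, 19.1+5.8] = [10.600,21.200,24.900]
diag = √(35.8²+39.2²+12.9²) = √2984.69 = 54.632

min=[-25.200,-18.000,12.000] max=[10.600,21.200,24.900] diag=54.632


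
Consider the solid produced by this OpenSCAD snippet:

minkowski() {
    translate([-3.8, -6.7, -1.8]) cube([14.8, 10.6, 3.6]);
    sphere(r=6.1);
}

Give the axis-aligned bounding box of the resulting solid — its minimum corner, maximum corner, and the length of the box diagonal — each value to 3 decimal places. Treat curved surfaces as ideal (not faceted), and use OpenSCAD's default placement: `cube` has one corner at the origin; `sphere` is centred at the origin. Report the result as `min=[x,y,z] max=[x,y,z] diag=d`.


min=[-9.900,-12.800,-7.900] max=[17.100,10.000,7.900] diag=38.710

A = translate([-3.8, -6.7, -1.8]) cube([14.8, 10.6, 3.6]) → bbox [-3.8,-6.7,-1.8] .. [11,3.9,1.8]
B = sphere(r=6.1) → bbox [-6.1,-6.1,-6.1] .. [6.1,6.1,6.1]
lo = A.lo+B.lo = [-3.8-6.1, -6.7-6.1, -1.8-6.1] = [-9.900,-12.800,-7.900]
hi = A.hi+B.hi = [11+6.1, 3.9+6.1, 1.8+6.1] = [17.100,10.000,7.900]
diag = √(27²+22.8²+15.8²) = √1498.48 = 38.710


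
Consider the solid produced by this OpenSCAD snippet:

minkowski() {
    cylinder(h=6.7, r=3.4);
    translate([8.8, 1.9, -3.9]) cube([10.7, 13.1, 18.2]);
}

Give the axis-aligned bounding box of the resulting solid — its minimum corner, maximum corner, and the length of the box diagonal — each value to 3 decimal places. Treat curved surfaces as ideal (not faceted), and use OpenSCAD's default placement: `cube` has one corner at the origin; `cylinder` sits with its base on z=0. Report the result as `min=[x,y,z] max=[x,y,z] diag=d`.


A = translate([8.8, 1.9, -3.9]) cube([10.7, 13.1, 18.2]) → bbox [8.8,1.9,-3.9] .. [19.5,15,14.3]
B = cylinder(h=6.7, r=3.4) → bbox [-3.4,-3.4,0] .. [3.4,3.4,6.7]
lo = A.lo+B.lo = [8.8-3.4, 1.9-3.4, -3.9+0] = [5.400,-1.500,-3.900]
hi = A.hi+B.hi = [19.5+3.4, 15+3.4, 14.3+6.7] = [22.900,18.400,21.000]
diag = √(17.5²+19.9²+24.9²) = √1322.27 = 36.363

min=[5.400,-1.500,-3.900] max=[22.900,18.400,21.000] diag=36.363


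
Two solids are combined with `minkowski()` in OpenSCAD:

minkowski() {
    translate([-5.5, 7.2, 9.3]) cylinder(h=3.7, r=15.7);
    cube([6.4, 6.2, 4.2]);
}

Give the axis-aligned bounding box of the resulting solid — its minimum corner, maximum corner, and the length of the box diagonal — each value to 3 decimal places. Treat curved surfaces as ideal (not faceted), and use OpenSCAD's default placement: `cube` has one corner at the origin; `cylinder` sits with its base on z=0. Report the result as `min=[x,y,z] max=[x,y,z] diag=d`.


A = translate([-5.5, 7.2, 9.3]) cylinder(h=3.7, r=15.7) → bbox [-21.2,-8.5,9.3] .. [10.2,22.9,13]
B = cube([6.4, 6.2, 4.2]) → bbox [0,0,0] .. [6.4,6.2,4.2]
lo = A.lo+B.lo = [-21.2+0, -8.5+0, 9.3+0] = [-21.200,-8.500,9.300]
hi = A.hi+B.hi = [10.2+6.4, 22.9+6.2, 13+4.2] = [16.600,29.100,17.200]
diag = √(37.8²+37.6²+7.9²) = √2905.01 = 53.898

min=[-21.200,-8.500,9.300] max=[16.600,29.100,17.200] diag=53.898


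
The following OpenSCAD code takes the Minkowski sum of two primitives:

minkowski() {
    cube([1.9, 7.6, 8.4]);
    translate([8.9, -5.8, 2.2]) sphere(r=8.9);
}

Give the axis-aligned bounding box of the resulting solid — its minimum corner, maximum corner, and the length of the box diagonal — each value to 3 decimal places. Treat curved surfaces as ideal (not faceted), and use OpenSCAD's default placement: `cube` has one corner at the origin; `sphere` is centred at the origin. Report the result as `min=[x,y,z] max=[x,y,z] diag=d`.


min=[0.000,-14.700,-6.700] max=[19.700,10.700,19.500] diag=41.469

A = translate([8.9, -5.8, 2.2]) sphere(r=8.9) → bbox [0,-14.7,-6.7] .. [17.8,3.1,11.1]
B = cube([1.9, 7.6, 8.4]) → bbox [0,0,0] .. [1.9,7.6,8.4]
lo = A.lo+B.lo = [0+0, -14.7+0, -6.7+0] = [0.000,-14.700,-6.700]
hi = A.hi+B.hi = [17.8+1.9, 3.1+7.6, 11.1+8.4] = [19.700,10.700,19.500]
diag = √(19.7²+25.4²+26.2²) = √1719.69 = 41.469


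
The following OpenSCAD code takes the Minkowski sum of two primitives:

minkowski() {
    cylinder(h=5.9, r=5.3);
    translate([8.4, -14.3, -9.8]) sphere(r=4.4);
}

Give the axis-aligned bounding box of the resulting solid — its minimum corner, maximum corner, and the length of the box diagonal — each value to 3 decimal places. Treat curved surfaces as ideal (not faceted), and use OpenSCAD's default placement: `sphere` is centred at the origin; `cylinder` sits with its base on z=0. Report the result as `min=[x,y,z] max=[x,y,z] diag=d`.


min=[-1.300,-24.000,-14.200] max=[18.100,-4.600,0.500] diag=31.126

A = translate([8.4, -14.3, -9.8]) sphere(r=4.4) → bbox [4,-18.7,-14.2] .. [12.8,-9.9,-5.4]
B = cylinder(h=5.9, r=5.3) → bbox [-5.3,-5.3,0] .. [5.3,5.3,5.9]
lo = A.lo+B.lo = [4-5.3, -18.7-5.3, -14.2+0] = [-1.300,-24.000,-14.200]
hi = A.hi+B.hi = [12.8+5.3, -9.9+5.3, -5.4+5.9] = [18.100,-4.600,0.500]
diag = √(19.4²+19.4²+14.7²) = √968.81 = 31.126


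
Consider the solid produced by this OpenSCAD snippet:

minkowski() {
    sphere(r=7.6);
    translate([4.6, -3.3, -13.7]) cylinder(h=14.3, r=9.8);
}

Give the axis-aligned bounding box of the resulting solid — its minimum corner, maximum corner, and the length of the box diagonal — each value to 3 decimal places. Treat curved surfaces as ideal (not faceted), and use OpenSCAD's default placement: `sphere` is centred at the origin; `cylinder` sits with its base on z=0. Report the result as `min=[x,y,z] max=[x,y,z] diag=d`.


A = translate([4.6, -3.3, -13.7]) cylinder(h=14.3, r=9.8) → bbox [-5.2,-13.1,-13.7] .. [14.4,6.5,0.6]
B = sphere(r=7.6) → bbox [-7.6,-7.6,-7.6] .. [7.6,7.6,7.6]
lo = A.lo+B.lo = [-5.2-7.6, -13.1-7.6, -13.7-7.6] = [-12.800,-20.700,-21.300]
hi = A.hi+B.hi = [14.4+7.6, 6.5+7.6, 0.6+7.6] = [22.000,14.100,8.200]
diag = √(34.8²+34.8²+29.5²) = √3292.33 = 57.379

min=[-12.800,-20.700,-21.300] max=[22.000,14.100,8.200] diag=57.379


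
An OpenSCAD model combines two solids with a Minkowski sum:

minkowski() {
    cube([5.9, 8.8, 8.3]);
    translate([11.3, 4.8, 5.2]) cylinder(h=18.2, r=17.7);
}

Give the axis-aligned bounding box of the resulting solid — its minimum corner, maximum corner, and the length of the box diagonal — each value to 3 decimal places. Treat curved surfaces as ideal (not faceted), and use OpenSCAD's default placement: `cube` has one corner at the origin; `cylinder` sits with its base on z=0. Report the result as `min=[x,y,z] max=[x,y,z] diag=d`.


min=[-6.400,-12.900,5.200] max=[34.900,31.300,31.700] diag=66.042

A = translate([11.3, 4.8, 5.2]) cylinder(h=18.2, r=17.7) → bbox [-6.4,-12.9,5.2] .. [29,22.5,23.4]
B = cube([5.9, 8.8, 8.3]) → bbox [0,0,0] .. [5.9,8.8,8.3]
lo = A.lo+B.lo = [-6.4+0, -12.9+0, 5.2+0] = [-6.400,-12.900,5.200]
hi = A.hi+B.hi = [29+5.9, 22.5+8.8, 23.4+8.3] = [34.900,31.300,31.700]
diag = √(41.3²+44.2²+26.5²) = √4361.58 = 66.042


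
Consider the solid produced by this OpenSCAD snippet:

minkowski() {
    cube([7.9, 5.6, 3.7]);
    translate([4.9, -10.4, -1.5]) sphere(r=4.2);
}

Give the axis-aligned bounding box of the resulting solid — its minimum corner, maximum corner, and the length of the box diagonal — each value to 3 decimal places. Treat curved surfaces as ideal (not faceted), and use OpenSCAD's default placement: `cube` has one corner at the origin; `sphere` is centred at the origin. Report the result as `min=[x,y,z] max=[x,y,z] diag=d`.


A = translate([4.9, -10.4, -1.5]) sphere(r=4.2) → bbox [0.7,-14.6,-5.7] .. [9.1,-6.2,2.7]
B = cube([7.9, 5.6, 3.7]) → bbox [0,0,0] .. [7.9,5.6,3.7]
lo = A.lo+B.lo = [0.7+0, -14.6+0, -5.7+0] = [0.700,-14.600,-5.700]
hi = A.hi+B.hi = [9.1+7.9, -6.2+5.6, 2.7+3.7] = [17.000,-0.600,6.400]
diag = √(16.3²+14²+12.1²) = √608.1 = 24.660

min=[0.700,-14.600,-5.700] max=[17.000,-0.600,6.400] diag=24.660


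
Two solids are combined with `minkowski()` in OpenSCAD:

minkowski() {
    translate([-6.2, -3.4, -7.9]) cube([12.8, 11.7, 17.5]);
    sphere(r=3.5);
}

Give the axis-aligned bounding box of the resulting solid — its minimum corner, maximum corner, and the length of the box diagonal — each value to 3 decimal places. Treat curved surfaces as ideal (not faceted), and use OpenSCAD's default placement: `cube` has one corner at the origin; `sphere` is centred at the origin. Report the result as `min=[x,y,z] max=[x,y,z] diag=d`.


A = translate([-6.2, -3.4, -7.9]) cube([12.8, 11.7, 17.5]) → bbox [-6.2,-3.4,-7.9] .. [6.6,8.3,9.6]
B = sphere(r=3.5) → bbox [-3.5,-3.5,-3.5] .. [3.5,3.5,3.5]
lo = A.lo+B.lo = [-6.2-3.5, -3.4-3.5, -7.9-3.5] = [-9.700,-6.900,-11.400]
hi = A.hi+B.hi = [6.6+3.5, 8.3+3.5, 9.6+3.5] = [10.100,11.800,13.100]
diag = √(19.8²+18.7²+24.5²) = √1341.98 = 36.633

min=[-9.700,-6.900,-11.400] max=[10.100,11.800,13.100] diag=36.633


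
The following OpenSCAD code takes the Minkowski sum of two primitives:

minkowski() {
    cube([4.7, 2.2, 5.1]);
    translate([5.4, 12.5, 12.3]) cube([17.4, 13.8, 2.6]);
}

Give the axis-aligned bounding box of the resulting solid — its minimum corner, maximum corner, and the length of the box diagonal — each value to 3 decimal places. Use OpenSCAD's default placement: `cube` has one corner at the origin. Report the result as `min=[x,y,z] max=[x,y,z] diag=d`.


A = translate([5.4, 12.5, 12.3]) cube([17.4, 13.8, 2.6]) → bbox [5.4,12.5,12.3] .. [22.8,26.3,14.9]
B = cube([4.7, 2.2, 5.1]) → bbox [0,0,0] .. [4.7,2.2,5.1]
lo = A.lo+B.lo = [5.4+0, 12.5+0, 12.3+0] = [5.400,12.500,12.300]
hi = A.hi+B.hi = [22.8+4.7, 26.3+2.2, 14.9+5.1] = [27.500,28.500,20.000]
diag = √(22.1²+16²+7.7²) = √803.7 = 28.350

min=[5.400,12.500,12.300] max=[27.500,28.500,20.000] diag=28.350


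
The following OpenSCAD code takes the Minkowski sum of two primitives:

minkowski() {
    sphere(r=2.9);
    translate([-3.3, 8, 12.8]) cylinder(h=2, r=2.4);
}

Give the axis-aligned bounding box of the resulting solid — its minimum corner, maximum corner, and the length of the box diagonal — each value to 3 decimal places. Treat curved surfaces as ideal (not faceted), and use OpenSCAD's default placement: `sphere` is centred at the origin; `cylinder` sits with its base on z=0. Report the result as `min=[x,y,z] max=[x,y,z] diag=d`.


min=[-8.600,2.700,9.900] max=[2.000,13.300,17.700] diag=16.899

A = translate([-3.3, 8, 12.8]) cylinder(h=2, r=2.4) → bbox [-5.7,5.6,12.8] .. [-0.9,10.4,14.8]
B = sphere(r=2.9) → bbox [-2.9,-2.9,-2.9] .. [2.9,2.9,2.9]
lo = A.lo+B.lo = [-5.7-2.9, 5.6-2.9, 12.8-2.9] = [-8.600,2.700,9.900]
hi = A.hi+B.hi = [-0.9+2.9, 10.4+2.9, 14.8+2.9] = [2.000,13.300,17.700]
diag = √(10.6²+10.6²+7.8²) = √285.56 = 16.899


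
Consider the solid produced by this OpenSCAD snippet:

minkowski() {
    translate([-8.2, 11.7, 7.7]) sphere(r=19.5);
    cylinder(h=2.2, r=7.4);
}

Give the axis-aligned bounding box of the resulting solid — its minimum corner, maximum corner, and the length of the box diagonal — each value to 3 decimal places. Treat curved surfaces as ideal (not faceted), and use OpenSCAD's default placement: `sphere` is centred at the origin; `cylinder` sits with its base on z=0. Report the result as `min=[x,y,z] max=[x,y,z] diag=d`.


min=[-35.100,-15.200,-11.800] max=[18.700,38.600,29.400] diag=86.524

A = translate([-8.2, 11.7, 7.7]) sphere(r=19.5) → bbox [-27.7,-7.8,-11.8] .. [11.3,31.2,27.2]
B = cylinder(h=2.2, r=7.4) → bbox [-7.4,-7.4,0] .. [7.4,7.4,2.2]
lo = A.lo+B.lo = [-27.7-7.4, -7.8-7.4, -11.8+0] = [-35.100,-15.200,-11.800]
hi = A.hi+B.hi = [11.3+7.4, 31.2+7.4, 27.2+2.2] = [18.700,38.600,29.400]
diag = √(53.8²+53.8²+41.2²) = √7486.32 = 86.524


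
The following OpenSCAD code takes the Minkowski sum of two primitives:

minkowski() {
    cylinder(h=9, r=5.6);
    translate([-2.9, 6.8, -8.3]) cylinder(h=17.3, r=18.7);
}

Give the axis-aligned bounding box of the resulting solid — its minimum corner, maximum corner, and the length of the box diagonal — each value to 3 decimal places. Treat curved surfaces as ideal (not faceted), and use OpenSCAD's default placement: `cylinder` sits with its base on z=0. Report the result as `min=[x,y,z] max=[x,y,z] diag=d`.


min=[-27.200,-17.500,-8.300] max=[21.400,31.100,18.000] diag=73.591

A = translate([-2.9, 6.8, -8.3]) cylinder(h=17.3, r=18.7) → bbox [-21.6,-11.9,-8.3] .. [15.8,25.5,9]
B = cylinder(h=9, r=5.6) → bbox [-5.6,-5.6,0] .. [5.6,5.6,9]
lo = A.lo+B.lo = [-21.6-5.6, -11.9-5.6, -8.3+0] = [-27.200,-17.500,-8.300]
hi = A.hi+B.hi = [15.8+5.6, 25.5+5.6, 9+9] = [21.400,31.100,18.000]
diag = √(48.6²+48.6²+26.3²) = √5415.61 = 73.591


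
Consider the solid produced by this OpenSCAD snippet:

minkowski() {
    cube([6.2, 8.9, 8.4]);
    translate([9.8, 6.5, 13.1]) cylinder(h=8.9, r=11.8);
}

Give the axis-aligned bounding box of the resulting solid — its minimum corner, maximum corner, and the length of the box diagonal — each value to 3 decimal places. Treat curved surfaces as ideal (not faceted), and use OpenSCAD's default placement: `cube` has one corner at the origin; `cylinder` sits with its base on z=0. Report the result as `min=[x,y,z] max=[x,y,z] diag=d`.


min=[-2.000,-5.300,13.100] max=[27.800,27.200,30.400] diag=47.366

A = translate([9.8, 6.5, 13.1]) cylinder(h=8.9, r=11.8) → bbox [-2,-5.3,13.1] .. [21.6,18.3,22]
B = cube([6.2, 8.9, 8.4]) → bbox [0,0,0] .. [6.2,8.9,8.4]
lo = A.lo+B.lo = [-2+0, -5.3+0, 13.1+0] = [-2.000,-5.300,13.100]
hi = A.hi+B.hi = [21.6+6.2, 18.3+8.9, 22+8.4] = [27.800,27.200,30.400]
diag = √(29.8²+32.5²+17.3²) = √2243.58 = 47.366


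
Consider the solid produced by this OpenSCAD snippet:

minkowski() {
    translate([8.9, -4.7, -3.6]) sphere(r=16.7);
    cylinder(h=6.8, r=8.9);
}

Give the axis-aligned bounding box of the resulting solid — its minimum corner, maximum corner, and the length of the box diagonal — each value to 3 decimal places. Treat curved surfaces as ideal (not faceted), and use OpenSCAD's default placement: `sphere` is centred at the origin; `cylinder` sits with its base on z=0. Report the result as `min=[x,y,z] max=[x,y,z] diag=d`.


min=[-16.700,-30.300,-20.300] max=[34.500,20.900,19.900] diag=82.819

A = translate([8.9, -4.7, -3.6]) sphere(r=16.7) → bbox [-7.8,-21.4,-20.3] .. [25.6,12,13.1]
B = cylinder(h=6.8, r=8.9) → bbox [-8.9,-8.9,0] .. [8.9,8.9,6.8]
lo = A.lo+B.lo = [-7.8-8.9, -21.4-8.9, -20.3+0] = [-16.700,-30.300,-20.300]
hi = A.hi+B.hi = [25.6+8.9, 12+8.9, 13.1+6.8] = [34.500,20.900,19.900]
diag = √(51.2²+51.2²+40.2²) = √6858.92 = 82.819


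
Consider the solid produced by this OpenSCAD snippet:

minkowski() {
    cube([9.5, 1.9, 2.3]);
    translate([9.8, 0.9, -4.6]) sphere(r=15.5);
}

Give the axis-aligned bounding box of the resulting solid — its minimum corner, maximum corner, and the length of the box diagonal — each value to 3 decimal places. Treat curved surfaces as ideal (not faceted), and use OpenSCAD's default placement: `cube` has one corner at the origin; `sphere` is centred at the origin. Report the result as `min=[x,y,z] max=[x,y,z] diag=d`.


min=[-5.700,-14.600,-20.100] max=[34.800,18.300,13.200] diag=61.900

A = translate([9.8, 0.9, -4.6]) sphere(r=15.5) → bbox [-5.7,-14.6,-20.1] .. [25.3,16.4,10.9]
B = cube([9.5, 1.9, 2.3]) → bbox [0,0,0] .. [9.5,1.9,2.3]
lo = A.lo+B.lo = [-5.7+0, -14.6+0, -20.1+0] = [-5.700,-14.600,-20.100]
hi = A.hi+B.hi = [25.3+9.5, 16.4+1.9, 10.9+2.3] = [34.800,18.300,13.200]
diag = √(40.5²+32.9²+33.3²) = √3831.55 = 61.900


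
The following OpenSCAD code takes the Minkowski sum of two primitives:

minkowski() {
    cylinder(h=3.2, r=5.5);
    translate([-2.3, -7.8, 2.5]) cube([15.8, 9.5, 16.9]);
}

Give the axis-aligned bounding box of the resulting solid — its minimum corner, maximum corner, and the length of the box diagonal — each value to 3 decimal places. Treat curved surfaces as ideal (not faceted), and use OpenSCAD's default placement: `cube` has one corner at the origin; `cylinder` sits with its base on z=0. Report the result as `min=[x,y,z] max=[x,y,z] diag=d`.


min=[-7.800,-13.300,2.500] max=[19.000,7.200,22.600] diag=39.275

A = translate([-2.3, -7.8, 2.5]) cube([15.8, 9.5, 16.9]) → bbox [-2.3,-7.8,2.5] .. [13.5,1.7,19.4]
B = cylinder(h=3.2, r=5.5) → bbox [-5.5,-5.5,0] .. [5.5,5.5,3.2]
lo = A.lo+B.lo = [-2.3-5.5, -7.8-5.5, 2.5+0] = [-7.800,-13.300,2.500]
hi = A.hi+B.hi = [13.5+5.5, 1.7+5.5, 19.4+3.2] = [19.000,7.200,22.600]
diag = √(26.8²+20.5²+20.1²) = √1542.5 = 39.275


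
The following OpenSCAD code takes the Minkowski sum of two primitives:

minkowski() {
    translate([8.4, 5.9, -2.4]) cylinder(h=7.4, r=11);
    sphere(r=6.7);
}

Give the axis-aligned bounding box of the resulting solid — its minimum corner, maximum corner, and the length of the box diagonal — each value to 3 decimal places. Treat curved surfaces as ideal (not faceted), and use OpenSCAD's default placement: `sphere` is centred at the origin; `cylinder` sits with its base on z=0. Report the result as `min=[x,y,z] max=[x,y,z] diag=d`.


min=[-9.300,-11.800,-9.100] max=[26.100,23.600,11.700] diag=54.212

A = translate([8.4, 5.9, -2.4]) cylinder(h=7.4, r=11) → bbox [-2.6,-5.1,-2.4] .. [19.4,16.9,5]
B = sphere(r=6.7) → bbox [-6.7,-6.7,-6.7] .. [6.7,6.7,6.7]
lo = A.lo+B.lo = [-2.6-6.7, -5.1-6.7, -2.4-6.7] = [-9.300,-11.800,-9.100]
hi = A.hi+B.hi = [19.4+6.7, 16.9+6.7, 5+6.7] = [26.100,23.600,11.700]
diag = √(35.4²+35.4²+20.8²) = √2938.96 = 54.212


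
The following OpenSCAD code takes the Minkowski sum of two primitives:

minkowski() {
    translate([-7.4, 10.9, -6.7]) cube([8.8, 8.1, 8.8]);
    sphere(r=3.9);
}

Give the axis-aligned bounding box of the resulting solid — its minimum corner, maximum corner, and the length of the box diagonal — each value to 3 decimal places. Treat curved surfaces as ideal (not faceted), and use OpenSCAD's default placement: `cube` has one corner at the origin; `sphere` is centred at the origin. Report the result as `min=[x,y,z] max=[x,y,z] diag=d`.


min=[-11.300,7.000,-10.600] max=[5.300,22.900,6.000] diag=28.354

A = translate([-7.4, 10.9, -6.7]) cube([8.8, 8.1, 8.8]) → bbox [-7.4,10.9,-6.7] .. [1.4,19,2.1]
B = sphere(r=3.9) → bbox [-3.9,-3.9,-3.9] .. [3.9,3.9,3.9]
lo = A.lo+B.lo = [-7.4-3.9, 10.9-3.9, -6.7-3.9] = [-11.300,7.000,-10.600]
hi = A.hi+B.hi = [1.4+3.9, 19+3.9, 2.1+3.9] = [5.300,22.900,6.000]
diag = √(16.6²+15.9²+16.6²) = √803.93 = 28.354


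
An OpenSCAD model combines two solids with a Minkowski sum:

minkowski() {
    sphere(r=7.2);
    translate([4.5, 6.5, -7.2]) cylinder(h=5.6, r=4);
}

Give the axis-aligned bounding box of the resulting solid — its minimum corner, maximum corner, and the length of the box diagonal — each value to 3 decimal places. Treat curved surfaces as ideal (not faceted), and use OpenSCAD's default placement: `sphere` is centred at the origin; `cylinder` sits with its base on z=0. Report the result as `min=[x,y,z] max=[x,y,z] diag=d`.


min=[-6.700,-4.700,-14.400] max=[15.700,17.700,5.600] diag=37.464

A = translate([4.5, 6.5, -7.2]) cylinder(h=5.6, r=4) → bbox [0.5,2.5,-7.2] .. [8.5,10.5,-1.6]
B = sphere(r=7.2) → bbox [-7.2,-7.2,-7.2] .. [7.2,7.2,7.2]
lo = A.lo+B.lo = [0.5-7.2, 2.5-7.2, -7.2-7.2] = [-6.700,-4.700,-14.400]
hi = A.hi+B.hi = [8.5+7.2, 10.5+7.2, -1.6+7.2] = [15.700,17.700,5.600]
diag = √(22.4²+22.4²+20²) = √1403.52 = 37.464


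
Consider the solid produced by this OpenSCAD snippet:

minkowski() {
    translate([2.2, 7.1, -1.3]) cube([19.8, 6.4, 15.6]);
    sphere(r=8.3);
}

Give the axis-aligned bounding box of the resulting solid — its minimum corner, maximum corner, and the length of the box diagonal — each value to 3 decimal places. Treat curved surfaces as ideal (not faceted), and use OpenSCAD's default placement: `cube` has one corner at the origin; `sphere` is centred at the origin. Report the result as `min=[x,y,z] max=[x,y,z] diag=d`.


min=[-6.100,-1.200,-9.600] max=[30.300,21.800,22.600] diag=53.766

A = translate([2.2, 7.1, -1.3]) cube([19.8, 6.4, 15.6]) → bbox [2.2,7.1,-1.3] .. [22,13.5,14.3]
B = sphere(r=8.3) → bbox [-8.3,-8.3,-8.3] .. [8.3,8.3,8.3]
lo = A.lo+B.lo = [2.2-8.3, 7.1-8.3, -1.3-8.3] = [-6.100,-1.200,-9.600]
hi = A.hi+B.hi = [22+8.3, 13.5+8.3, 14.3+8.3] = [30.300,21.800,22.600]
diag = √(36.4²+23²+32.2²) = √2890.8 = 53.766


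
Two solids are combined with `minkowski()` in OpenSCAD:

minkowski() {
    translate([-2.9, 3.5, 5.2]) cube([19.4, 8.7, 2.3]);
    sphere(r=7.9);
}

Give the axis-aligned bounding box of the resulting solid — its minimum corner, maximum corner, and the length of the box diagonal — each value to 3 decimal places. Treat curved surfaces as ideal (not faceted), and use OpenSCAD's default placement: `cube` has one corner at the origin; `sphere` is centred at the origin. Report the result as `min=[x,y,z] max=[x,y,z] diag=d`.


A = translate([-2.9, 3.5, 5.2]) cube([19.4, 8.7, 2.3]) → bbox [-2.9,3.5,5.2] .. [16.5,12.2,7.5]
B = sphere(r=7.9) → bbox [-7.9,-7.9,-7.9] .. [7.9,7.9,7.9]
lo = A.lo+B.lo = [-2.9-7.9, 3.5-7.9, 5.2-7.9] = [-10.800,-4.400,-2.700]
hi = A.hi+B.hi = [16.5+7.9, 12.2+7.9, 7.5+7.9] = [24.400,20.100,15.400]
diag = √(35.2²+24.5²+18.1²) = √2166.9 = 46.550

min=[-10.800,-4.400,-2.700] max=[24.400,20.100,15.400] diag=46.550


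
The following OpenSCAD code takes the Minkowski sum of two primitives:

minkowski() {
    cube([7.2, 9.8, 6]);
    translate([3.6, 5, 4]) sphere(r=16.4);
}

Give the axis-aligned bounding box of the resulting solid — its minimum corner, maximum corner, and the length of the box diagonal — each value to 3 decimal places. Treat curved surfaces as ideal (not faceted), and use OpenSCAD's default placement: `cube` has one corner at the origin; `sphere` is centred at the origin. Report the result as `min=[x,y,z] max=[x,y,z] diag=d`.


A = translate([3.6, 5, 4]) sphere(r=16.4) → bbox [-12.8,-11.4,-12.4] .. [20,21.4,20.4]
B = cube([7.2, 9.8, 6]) → bbox [0,0,0] .. [7.2,9.8,6]
lo = A.lo+B.lo = [-12.8+0, -11.4+0, -12.4+0] = [-12.800,-11.400,-12.400]
hi = A.hi+B.hi = [20+7.2, 21.4+9.8, 20.4+6] = [27.200,31.200,26.400]
diag = √(40²+42.6²+38.8²) = √4920.2 = 70.144

min=[-12.800,-11.400,-12.400] max=[27.200,31.200,26.400] diag=70.144


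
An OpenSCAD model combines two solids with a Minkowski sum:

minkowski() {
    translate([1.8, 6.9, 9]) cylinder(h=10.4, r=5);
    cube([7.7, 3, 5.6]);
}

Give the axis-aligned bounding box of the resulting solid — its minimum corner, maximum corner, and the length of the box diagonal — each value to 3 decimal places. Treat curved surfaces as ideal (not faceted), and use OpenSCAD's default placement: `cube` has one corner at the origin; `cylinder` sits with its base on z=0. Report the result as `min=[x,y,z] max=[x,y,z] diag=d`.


min=[-3.200,1.900,9.000] max=[14.500,14.900,25.000] diag=27.171

A = translate([1.8, 6.9, 9]) cylinder(h=10.4, r=5) → bbox [-3.2,1.9,9] .. [6.8,11.9,19.4]
B = cube([7.7, 3, 5.6]) → bbox [0,0,0] .. [7.7,3,5.6]
lo = A.lo+B.lo = [-3.2+0, 1.9+0, 9+0] = [-3.200,1.900,9.000]
hi = A.hi+B.hi = [6.8+7.7, 11.9+3, 19.4+5.6] = [14.500,14.900,25.000]
diag = √(17.7²+13²+16²) = √738.29 = 27.171


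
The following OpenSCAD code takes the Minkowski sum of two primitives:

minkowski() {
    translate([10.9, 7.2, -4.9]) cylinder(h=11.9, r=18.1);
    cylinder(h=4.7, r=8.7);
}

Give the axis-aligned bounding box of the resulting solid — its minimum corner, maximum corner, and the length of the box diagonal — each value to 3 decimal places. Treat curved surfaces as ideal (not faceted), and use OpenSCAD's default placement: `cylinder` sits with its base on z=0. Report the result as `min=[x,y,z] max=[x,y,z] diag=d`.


A = translate([10.9, 7.2, -4.9]) cylinder(h=11.9, r=18.1) → bbox [-7.2,-10.9,-4.9] .. [29,25.3,7]
B = cylinder(h=4.7, r=8.7) → bbox [-8.7,-8.7,0] .. [8.7,8.7,4.7]
lo = A.lo+B.lo = [-7.2-8.7, -10.9-8.7, -4.9+0] = [-15.900,-19.600,-4.900]
hi = A.hi+B.hi = [29+8.7, 25.3+8.7, 7+4.7] = [37.700,34.000,11.700]
diag = √(53.6²+53.6²+16.6²) = √6021.48 = 77.598

min=[-15.900,-19.600,-4.900] max=[37.700,34.000,11.700] diag=77.598
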